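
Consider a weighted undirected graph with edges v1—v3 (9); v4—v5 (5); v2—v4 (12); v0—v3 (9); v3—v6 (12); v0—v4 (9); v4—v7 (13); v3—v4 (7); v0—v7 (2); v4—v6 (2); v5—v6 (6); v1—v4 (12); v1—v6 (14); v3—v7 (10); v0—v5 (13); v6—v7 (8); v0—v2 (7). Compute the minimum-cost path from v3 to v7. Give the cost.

Checking several routes:
v3 -> v7: 10
v3 -> v0 -> v7: 9 + 2 = 11
v3 -> v4 -> v6 -> v7: 7 + 2 + 8 = 17
Best route has total 10.

10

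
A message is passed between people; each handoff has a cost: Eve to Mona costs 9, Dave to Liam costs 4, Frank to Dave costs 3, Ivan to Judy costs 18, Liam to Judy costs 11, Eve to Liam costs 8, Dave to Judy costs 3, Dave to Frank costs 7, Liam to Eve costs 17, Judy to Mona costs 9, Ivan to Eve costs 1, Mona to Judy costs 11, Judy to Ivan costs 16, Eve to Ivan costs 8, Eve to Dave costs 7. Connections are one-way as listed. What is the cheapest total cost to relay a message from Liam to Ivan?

Candidate routes:
Liam - Eve - Mona - Judy - Ivan: 17 + 9 + 11 + 16 = 53
Liam - Eve - Ivan: 17 + 8 = 25
Liam - Judy - Ivan: 11 + 16 = 27
Liam - Eve - Dave - Judy - Ivan: 17 + 7 + 3 + 16 = 43
Best route has total 25.

25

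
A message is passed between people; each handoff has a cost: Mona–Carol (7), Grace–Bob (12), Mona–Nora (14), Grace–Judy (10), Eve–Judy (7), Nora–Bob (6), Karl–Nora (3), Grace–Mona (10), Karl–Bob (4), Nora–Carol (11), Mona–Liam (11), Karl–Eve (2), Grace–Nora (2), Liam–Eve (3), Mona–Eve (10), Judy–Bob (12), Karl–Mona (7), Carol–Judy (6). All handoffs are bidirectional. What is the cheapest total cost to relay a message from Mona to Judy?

13

Some routes from Mona to Judy:
Mona - Carol - Judy: 7 + 6 = 13
Mona - Grace - Judy: 10 + 10 = 20
Mona - Liam - Eve - Judy: 11 + 3 + 7 = 21
Mona - Karl - Eve - Judy: 7 + 2 + 7 = 16
Mona - Eve - Judy: 10 + 7 = 17
The minimum is 13.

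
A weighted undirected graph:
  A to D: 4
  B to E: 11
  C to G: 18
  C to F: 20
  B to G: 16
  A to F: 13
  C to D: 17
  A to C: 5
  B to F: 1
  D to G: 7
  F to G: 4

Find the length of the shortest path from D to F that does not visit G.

Routes from D to F avoiding G:
D→A→C→F: 4 + 5 + 20 = 29
D→C→F: 17 + 20 = 37
D→A→F: 4 + 13 = 17
D→C→A→F: 17 + 5 + 13 = 35
Best route has total 17.

17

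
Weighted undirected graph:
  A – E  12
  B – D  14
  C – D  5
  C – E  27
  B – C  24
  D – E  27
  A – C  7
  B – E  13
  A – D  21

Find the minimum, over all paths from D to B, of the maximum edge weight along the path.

13

Comparing a few candidate routes:
D-C-A-E-B: max(5, 7, 12, 13) = 13
D-A-E-B: max(21, 12, 13) = 21
D-C-B: max(5, 24) = 24
D-A-C-B: max(21, 7, 24) = 24
D-B: max(14) = 14
Smallest bottleneck: 13.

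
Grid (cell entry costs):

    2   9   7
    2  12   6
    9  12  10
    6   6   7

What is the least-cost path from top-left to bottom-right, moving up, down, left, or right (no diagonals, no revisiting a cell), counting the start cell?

One optimal route is [0,0] -> [1,0] -> [2,0] -> [3,0] -> [3,1] -> [3,2].
Its cost is 2 + 2 + 9 + 6 + 6 + 7 = 32.

32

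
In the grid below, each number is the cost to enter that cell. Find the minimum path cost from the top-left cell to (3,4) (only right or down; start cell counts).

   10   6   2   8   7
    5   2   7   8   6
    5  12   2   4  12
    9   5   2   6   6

40

Take (0,0) (1,0) (1,1) (1,2) (2,2) (3,2) (3,3) (3,4) for a total of 10 + 5 + 2 + 7 + 2 + 2 + 6 + 6 = 40.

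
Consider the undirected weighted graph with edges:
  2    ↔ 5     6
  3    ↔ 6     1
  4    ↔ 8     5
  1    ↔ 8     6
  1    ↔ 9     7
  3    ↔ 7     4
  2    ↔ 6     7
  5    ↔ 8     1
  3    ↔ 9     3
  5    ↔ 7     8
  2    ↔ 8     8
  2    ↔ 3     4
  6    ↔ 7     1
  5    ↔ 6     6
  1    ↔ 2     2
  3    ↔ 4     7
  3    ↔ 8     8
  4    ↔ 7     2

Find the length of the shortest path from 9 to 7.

5

Comparing a few candidate routes:
9 - 1 - 2 - 3 - 6 - 7: 7 + 2 + 4 + 1 + 1 = 15
9 - 3 - 7: 3 + 4 = 7
9 - 3 - 4 - 7: 3 + 7 + 2 = 12
9 - 3 - 6 - 7: 3 + 1 + 1 = 5
9 - 1 - 2 - 6 - 7: 7 + 2 + 7 + 1 = 17
9 - 3 - 2 - 6 - 7: 3 + 4 + 7 + 1 = 15
Shortest: 5.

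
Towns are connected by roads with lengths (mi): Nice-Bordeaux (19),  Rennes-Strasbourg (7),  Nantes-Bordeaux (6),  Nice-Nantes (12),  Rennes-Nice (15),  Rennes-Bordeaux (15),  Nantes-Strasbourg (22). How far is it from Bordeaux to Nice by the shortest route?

A few of the Bordeaux→Nice routes:
Bordeaux-Nantes-Nice: 6 + 12 = 18
Bordeaux-Nice: 19
Bordeaux-Nantes-Strasbourg-Rennes-Nice: 6 + 22 + 7 + 15 = 50
Bordeaux-Rennes-Nice: 15 + 15 = 30
Best route has total 18 mi.

18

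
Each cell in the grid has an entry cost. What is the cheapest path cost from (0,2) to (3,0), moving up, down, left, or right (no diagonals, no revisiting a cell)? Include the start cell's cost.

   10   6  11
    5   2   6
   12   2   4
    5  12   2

Cheapest: r0c2 r0c1 r1c1 r2c1 r2c0 r3c0
  11 + 6 + 2 + 2 + 12 + 5 = 38

38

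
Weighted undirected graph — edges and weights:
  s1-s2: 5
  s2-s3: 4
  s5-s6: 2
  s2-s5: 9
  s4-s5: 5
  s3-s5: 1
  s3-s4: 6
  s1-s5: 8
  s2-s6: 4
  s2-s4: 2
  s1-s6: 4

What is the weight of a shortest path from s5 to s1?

6

Some routes from s5 to s1:
s5 - s6 - s1: 2 + 4 = 6
s5 - s3 - s2 - s1: 1 + 4 + 5 = 10
s5 - s1: 8
The minimum is 6.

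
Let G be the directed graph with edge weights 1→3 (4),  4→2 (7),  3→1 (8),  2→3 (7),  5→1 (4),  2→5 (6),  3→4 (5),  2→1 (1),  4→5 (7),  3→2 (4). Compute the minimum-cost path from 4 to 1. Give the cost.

8

Candidate routes:
4 -> 2 -> 1: 7 + 1 = 8
4 -> 2 -> 5 -> 1: 7 + 6 + 4 = 17
4 -> 2 -> 3 -> 1: 7 + 7 + 8 = 22
4 -> 5 -> 1: 7 + 4 = 11
Best route has total 8.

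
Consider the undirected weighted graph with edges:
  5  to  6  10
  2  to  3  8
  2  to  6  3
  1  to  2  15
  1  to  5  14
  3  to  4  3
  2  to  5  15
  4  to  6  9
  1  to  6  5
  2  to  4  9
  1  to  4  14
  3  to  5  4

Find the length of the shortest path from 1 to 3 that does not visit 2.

17

Some routes from 1 to 3 avoiding 2:
1 → 5 → 3: 14 + 4 = 18
1 → 4 → 3: 14 + 3 = 17
1 → 6 → 4 → 3: 5 + 9 + 3 = 17
Best route has total 17.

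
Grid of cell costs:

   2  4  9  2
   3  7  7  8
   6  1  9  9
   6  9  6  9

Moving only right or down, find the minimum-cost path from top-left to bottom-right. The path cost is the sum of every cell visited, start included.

36

Path [0,0] -> [1,0] -> [2,0] -> [2,1] -> [2,2] -> [3,2] -> [3,3]: 2 + 3 + 6 + 1 + 9 + 6 + 9 = 36.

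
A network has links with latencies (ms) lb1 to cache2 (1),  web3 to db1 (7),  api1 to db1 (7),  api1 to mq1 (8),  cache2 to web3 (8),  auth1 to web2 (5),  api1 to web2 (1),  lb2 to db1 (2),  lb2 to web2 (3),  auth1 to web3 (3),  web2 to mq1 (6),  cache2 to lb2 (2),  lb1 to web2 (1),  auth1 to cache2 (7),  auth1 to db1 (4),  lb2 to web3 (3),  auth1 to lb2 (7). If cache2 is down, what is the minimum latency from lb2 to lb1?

A few of the lb2→lb1 routes:
lb2 - db1 - api1 - web2 - lb1: 2 + 7 + 1 + 1 = 11
lb2 - web3 - auth1 - web2 - lb1: 3 + 3 + 5 + 1 = 12
lb2 - web2 - lb1: 3 + 1 = 4
Shortest: 4 ms.

4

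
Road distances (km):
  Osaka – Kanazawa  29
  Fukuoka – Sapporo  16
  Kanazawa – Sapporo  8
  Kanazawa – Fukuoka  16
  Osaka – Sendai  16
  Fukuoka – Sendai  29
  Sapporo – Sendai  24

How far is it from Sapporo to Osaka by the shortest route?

A few of the Sapporo→Osaka routes:
Sapporo-Fukuoka-Sendai-Osaka: 16 + 29 + 16 = 61
Sapporo-Kanazawa-Osaka: 8 + 29 = 37
Sapporo-Fukuoka-Kanazawa-Osaka: 16 + 16 + 29 = 61
Sapporo-Sendai-Osaka: 24 + 16 = 40
Shortest: 37 km.

37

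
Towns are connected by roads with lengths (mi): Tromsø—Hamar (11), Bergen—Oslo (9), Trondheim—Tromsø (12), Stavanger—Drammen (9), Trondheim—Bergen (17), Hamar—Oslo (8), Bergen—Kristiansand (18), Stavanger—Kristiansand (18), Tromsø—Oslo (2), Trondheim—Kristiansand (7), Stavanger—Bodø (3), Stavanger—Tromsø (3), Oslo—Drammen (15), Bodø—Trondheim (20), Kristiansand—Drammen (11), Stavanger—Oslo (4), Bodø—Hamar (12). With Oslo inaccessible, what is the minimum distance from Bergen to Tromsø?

A few of the Bergen→Tromsø routes:
Bergen - Kristiansand - Stavanger - Tromsø: 18 + 18 + 3 = 39
Bergen - Kristiansand - Trondheim - Tromsø: 18 + 7 + 12 = 37
Bergen - Trondheim - Tromsø: 17 + 12 = 29
The minimum is 29 mi.

29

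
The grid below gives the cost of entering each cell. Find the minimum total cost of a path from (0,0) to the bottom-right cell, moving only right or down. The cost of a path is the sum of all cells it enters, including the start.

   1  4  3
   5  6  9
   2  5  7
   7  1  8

22

One optimal route is (0,0)→(1,0)→(2,0)→(2,1)→(3,1)→(3,2).
Its cost is 1 + 5 + 2 + 5 + 1 + 8 = 22.
(Top row then right column would cost 32.)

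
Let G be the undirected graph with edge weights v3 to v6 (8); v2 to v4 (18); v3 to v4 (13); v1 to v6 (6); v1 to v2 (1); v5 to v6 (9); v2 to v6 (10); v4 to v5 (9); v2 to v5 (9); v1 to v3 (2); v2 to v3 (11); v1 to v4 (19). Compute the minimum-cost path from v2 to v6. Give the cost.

A few of the v2→v6 routes:
v2 - v6: 10
v2 - v1 - v6: 1 + 6 = 7
v2 - v1 - v3 - v6: 1 + 2 + 8 = 11
Best route has total 7.

7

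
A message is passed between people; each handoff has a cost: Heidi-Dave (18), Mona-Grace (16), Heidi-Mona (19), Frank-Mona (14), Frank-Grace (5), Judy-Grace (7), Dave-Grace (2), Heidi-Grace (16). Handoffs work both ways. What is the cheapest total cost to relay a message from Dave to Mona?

Comparing a few candidate routes:
Dave → Grace → Frank → Mona: 2 + 5 + 14 = 21
Dave → Grace → Mona: 2 + 16 = 18
Dave → Heidi → Mona: 18 + 19 = 37
Dave → Grace → Heidi → Mona: 2 + 16 + 19 = 37
The minimum is 18.

18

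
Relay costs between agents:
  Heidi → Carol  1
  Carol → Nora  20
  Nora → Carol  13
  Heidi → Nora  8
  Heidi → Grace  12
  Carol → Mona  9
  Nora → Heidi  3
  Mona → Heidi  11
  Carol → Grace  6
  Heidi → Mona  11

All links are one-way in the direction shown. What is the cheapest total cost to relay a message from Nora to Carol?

Routes from Nora to Carol:
Nora - Carol: 13
Nora - Heidi - Carol: 3 + 1 = 4
Best route has total 4.

4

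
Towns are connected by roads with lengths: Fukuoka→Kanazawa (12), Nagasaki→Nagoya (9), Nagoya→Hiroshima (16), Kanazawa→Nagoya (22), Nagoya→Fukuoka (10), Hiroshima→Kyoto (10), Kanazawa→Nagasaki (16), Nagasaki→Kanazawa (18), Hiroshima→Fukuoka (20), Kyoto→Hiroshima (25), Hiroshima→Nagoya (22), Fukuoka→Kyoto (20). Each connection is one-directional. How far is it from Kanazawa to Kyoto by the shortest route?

Some routes from Kanazawa to Kyoto:
Kanazawa - Nagoya - Hiroshima - Kyoto: 22 + 16 + 10 = 48
Kanazawa - Nagasaki - Nagoya - Hiroshima - Kyoto: 16 + 9 + 16 + 10 = 51
Kanazawa - Nagoya - Fukuoka - Kyoto: 22 + 10 + 20 = 52
Shortest: 48.

48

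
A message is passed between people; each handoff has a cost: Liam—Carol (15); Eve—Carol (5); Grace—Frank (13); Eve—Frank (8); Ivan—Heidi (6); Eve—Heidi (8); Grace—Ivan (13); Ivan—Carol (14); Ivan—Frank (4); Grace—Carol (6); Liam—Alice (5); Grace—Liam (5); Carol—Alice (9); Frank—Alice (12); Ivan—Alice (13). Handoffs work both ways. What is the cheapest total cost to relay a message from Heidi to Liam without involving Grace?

24

Checking several routes:
Heidi -> Ivan -> Alice -> Liam: 6 + 13 + 5 = 24
Heidi -> Ivan -> Frank -> Alice -> Liam: 6 + 4 + 12 + 5 = 27
Heidi -> Eve -> Carol -> Alice -> Liam: 8 + 5 + 9 + 5 = 27
Shortest: 24.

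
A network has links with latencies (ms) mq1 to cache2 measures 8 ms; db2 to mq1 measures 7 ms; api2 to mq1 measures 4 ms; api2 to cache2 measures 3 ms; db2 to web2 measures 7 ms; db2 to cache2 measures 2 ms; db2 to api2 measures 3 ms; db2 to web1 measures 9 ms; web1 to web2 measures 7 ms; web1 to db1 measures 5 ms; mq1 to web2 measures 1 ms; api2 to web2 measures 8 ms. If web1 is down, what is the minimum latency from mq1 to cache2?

Some routes from mq1 to cache2 avoiding web1:
mq1-web2-db2-cache2: 1 + 7 + 2 = 10
mq1-cache2: 8
mq1-api2-db2-cache2: 4 + 3 + 2 = 9
mq1-db2-cache2: 7 + 2 = 9
mq1-api2-cache2: 4 + 3 = 7
Shortest: 7 ms.

7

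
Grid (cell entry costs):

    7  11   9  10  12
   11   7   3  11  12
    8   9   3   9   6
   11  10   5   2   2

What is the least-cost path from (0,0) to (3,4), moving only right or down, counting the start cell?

Cheapest: r0c0 r0c1 r1c1 r1c2 r2c2 r3c2 r3c3 r3c4
  7 + 11 + 7 + 3 + 3 + 5 + 2 + 2 = 40
(Top row then right column would cost 69.)

40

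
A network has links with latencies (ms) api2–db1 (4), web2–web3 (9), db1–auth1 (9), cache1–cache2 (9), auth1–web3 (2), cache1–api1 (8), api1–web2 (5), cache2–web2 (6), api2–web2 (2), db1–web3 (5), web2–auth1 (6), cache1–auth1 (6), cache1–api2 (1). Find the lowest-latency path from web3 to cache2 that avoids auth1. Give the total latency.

A few of the web3→cache2 routes:
web3 - db1 - api2 - cache1 - cache2: 5 + 4 + 1 + 9 = 19
web3 - web2 - cache2: 9 + 6 = 15
web3 - db1 - api2 - web2 - cache2: 5 + 4 + 2 + 6 = 17
Shortest: 15 ms.

15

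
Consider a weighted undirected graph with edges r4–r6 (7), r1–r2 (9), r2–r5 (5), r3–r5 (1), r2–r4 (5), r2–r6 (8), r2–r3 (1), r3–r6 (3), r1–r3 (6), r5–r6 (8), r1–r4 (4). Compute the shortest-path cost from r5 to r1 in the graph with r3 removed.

Comparing a few candidate routes:
r5→r6→r2→r4→r1: 8 + 8 + 5 + 4 = 25
r5→r2→r4→r1: 5 + 5 + 4 = 14
r5→r2→r1: 5 + 9 = 14
r5→r2→r6→r4→r1: 5 + 8 + 7 + 4 = 24
r5→r6→r4→r1: 8 + 7 + 4 = 19
The minimum is 14.

14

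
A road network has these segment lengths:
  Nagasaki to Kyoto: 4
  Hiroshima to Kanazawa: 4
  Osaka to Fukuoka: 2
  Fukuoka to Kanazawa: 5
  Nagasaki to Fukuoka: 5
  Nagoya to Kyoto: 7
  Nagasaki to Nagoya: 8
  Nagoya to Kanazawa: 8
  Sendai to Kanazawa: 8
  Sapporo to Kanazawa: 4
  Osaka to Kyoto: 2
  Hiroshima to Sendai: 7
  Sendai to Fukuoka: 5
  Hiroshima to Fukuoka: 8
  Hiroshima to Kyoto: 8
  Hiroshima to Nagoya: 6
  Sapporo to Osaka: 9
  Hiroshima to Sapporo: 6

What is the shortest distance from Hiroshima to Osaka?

10

Some routes from Hiroshima to Osaka:
Hiroshima→Sendai→Fukuoka→Osaka: 7 + 5 + 2 = 14
Hiroshima→Kyoto→Osaka: 8 + 2 = 10
Hiroshima→Kanazawa→Fukuoka→Osaka: 4 + 5 + 2 = 11
Hiroshima→Fukuoka→Osaka: 8 + 2 = 10
Shortest: 10.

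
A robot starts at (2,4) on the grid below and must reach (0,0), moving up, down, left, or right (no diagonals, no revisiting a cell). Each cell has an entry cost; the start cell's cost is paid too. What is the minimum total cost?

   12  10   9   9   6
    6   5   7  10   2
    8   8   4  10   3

One optimal route is [2,4] → [1,4] → [1,3] → [1,2] → [1,1] → [1,0] → [0,0].
Its cost is 3 + 2 + 10 + 7 + 5 + 6 + 12 = 45.

45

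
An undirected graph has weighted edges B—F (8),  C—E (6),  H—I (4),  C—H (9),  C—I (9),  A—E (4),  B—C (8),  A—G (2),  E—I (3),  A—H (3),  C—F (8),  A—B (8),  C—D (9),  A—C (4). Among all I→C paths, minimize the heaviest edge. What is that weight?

4

Checking several routes:
I - E - A - C: max(3, 4, 4) = 4
I - H - A - E - C: max(4, 3, 4, 6) = 6
I - H - A - C: max(4, 3, 4) = 4
I - E - C: max(3, 6) = 6
The minimum achievable maximum is 4.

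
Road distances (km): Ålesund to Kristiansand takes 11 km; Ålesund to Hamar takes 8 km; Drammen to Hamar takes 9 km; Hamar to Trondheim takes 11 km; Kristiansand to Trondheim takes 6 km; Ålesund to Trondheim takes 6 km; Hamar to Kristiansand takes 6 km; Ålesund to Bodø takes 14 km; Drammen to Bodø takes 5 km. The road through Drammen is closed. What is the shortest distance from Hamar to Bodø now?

22

Comparing a few candidate routes:
Hamar → Kristiansand → Ålesund → Bodø: 6 + 11 + 14 = 31
Hamar → Ålesund → Bodø: 8 + 14 = 22
Hamar → Trondheim → Ålesund → Bodø: 11 + 6 + 14 = 31
The minimum is 22 km.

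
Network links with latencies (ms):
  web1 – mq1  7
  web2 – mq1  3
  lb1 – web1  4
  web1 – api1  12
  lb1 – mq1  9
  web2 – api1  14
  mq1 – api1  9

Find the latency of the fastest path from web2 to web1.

Comparing a few candidate routes:
web2 → mq1 → lb1 → web1: 3 + 9 + 4 = 16
web2 → mq1 → web1: 3 + 7 = 10
web2 → mq1 → api1 → web1: 3 + 9 + 12 = 24
Shortest: 10 ms.

10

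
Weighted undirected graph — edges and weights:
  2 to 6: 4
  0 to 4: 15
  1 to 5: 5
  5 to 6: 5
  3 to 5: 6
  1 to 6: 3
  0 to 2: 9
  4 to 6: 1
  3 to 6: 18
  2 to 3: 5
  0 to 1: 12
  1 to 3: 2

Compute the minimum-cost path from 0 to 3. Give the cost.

Comparing a few candidate routes:
0-1-3: 12 + 2 = 14
0-2-3: 9 + 5 = 14
0-2-6-1-3: 9 + 4 + 3 + 2 = 18
Best route has total 14.

14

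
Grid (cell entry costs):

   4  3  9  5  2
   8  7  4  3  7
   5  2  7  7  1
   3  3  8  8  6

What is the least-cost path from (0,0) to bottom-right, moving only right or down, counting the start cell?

35

Cheapest: [0,0] -> [0,1] -> [1,1] -> [1,2] -> [1,3] -> [1,4] -> [2,4] -> [3,4]
  4 + 3 + 7 + 4 + 3 + 7 + 1 + 6 = 35
(Top row then right column would cost 37.)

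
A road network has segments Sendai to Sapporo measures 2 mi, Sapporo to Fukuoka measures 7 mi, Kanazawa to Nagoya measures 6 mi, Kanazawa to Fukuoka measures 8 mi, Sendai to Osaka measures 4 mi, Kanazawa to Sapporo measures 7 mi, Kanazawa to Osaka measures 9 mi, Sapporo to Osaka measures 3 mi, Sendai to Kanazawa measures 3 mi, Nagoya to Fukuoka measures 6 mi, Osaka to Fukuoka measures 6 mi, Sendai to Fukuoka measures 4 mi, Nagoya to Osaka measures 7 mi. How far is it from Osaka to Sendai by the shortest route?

4

Checking several routes:
Osaka → Sapporo → Kanazawa → Sendai: 3 + 7 + 3 = 13
Osaka → Sapporo → Sendai: 3 + 2 = 5
Osaka → Sendai: 4
Osaka → Kanazawa → Sendai: 9 + 3 = 12
Osaka → Fukuoka → Sendai: 6 + 4 = 10
The minimum is 4 mi.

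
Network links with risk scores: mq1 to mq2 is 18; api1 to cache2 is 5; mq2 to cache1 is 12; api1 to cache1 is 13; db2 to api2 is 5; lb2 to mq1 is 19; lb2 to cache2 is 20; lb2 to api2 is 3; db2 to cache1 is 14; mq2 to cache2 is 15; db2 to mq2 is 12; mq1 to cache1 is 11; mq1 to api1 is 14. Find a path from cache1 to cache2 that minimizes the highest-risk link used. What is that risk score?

13

Comparing a few candidate routes:
cache1 → api1 → cache2: max(13, 5) = 13
cache1 → mq1 → api1 → cache2: max(11, 14, 5) = 14
cache1 → mq2 → mq1 → api1 → cache2: max(12, 18, 14, 5) = 18
cache1 → db2 → mq2 → cache2: max(14, 12, 15) = 15
cache1 → mq2 → cache2: max(12, 15) = 15
The minimum achievable maximum is 13.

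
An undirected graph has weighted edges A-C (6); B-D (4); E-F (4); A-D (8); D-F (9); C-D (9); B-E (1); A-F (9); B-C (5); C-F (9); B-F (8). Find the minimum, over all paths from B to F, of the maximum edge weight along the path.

A few of the B→F routes:
B -> C -> A -> D -> F: max(5, 6, 8, 9) = 9
B -> C -> F: max(5, 9) = 9
B -> E -> F: max(1, 4) = 4
B -> C -> D -> F: max(5, 9, 9) = 9
B -> C -> A -> F: max(5, 6, 9) = 9
B -> F: max(8) = 8
Smallest bottleneck: 4.

4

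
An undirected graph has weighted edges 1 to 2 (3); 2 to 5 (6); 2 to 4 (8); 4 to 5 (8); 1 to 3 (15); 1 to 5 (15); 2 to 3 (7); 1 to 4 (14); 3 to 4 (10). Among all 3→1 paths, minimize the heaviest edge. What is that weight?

A few of the 3→1 routes:
3 - 4 - 5 - 2 - 1: max(10, 8, 6, 3) = 10
3 - 2 - 1: max(7, 3) = 7
3 - 4 - 2 - 1: max(10, 8, 3) = 10
Best route has worst link 7.

7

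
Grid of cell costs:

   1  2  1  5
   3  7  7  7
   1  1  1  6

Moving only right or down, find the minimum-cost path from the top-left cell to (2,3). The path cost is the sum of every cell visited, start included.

Path [0,0] → [1,0] → [2,0] → [2,1] → [2,2] → [2,3]: 1 + 3 + 1 + 1 + 1 + 6 = 13.

13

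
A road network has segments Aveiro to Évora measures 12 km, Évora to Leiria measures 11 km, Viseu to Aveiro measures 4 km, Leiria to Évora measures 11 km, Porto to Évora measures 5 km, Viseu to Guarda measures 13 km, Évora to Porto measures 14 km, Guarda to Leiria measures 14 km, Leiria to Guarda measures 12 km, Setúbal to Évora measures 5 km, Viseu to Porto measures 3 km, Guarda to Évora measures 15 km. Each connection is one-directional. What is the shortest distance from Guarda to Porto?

Candidate routes:
Guarda - Évora - Porto: 15 + 14 = 29
Guarda - Leiria - Évora - Porto: 14 + 11 + 14 = 39
The minimum is 29 km.

29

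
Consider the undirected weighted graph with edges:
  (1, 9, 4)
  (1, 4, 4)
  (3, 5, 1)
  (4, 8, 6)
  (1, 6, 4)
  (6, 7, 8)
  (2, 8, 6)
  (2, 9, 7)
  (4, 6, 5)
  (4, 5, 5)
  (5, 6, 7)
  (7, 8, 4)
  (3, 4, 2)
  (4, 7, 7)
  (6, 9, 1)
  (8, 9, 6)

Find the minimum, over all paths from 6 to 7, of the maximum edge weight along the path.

Checking several routes:
6 → 9 → 1 → 4 → 8 → 7: max(1, 4, 4, 6, 4) = 6
6 → 9 → 8 → 7: max(1, 6, 4) = 6
6 → 4 → 1 → 9 → 8 → 7: max(5, 4, 4, 6, 4) = 6
6 → 1 → 9 → 8 → 7: max(4, 4, 6, 4) = 6
6 → 1 → 4 → 8 → 7: max(4, 4, 6, 4) = 6
6 → 4 → 8 → 7: max(5, 6, 4) = 6
The minimum achievable maximum is 6.

6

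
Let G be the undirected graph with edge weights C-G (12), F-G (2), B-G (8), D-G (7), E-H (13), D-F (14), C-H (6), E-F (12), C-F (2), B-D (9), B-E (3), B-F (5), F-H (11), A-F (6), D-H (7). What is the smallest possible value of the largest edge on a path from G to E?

Checking several routes:
G -> B -> E: max(8, 3) = 8
G -> D -> H -> C -> F -> B -> E: max(7, 7, 6, 2, 5, 3) = 7
G -> F -> B -> E: max(2, 5, 3) = 5
Smallest bottleneck: 5.

5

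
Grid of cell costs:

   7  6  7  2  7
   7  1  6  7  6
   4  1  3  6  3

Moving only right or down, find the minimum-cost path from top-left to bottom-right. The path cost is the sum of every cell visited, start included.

Best path: (0,0) -> (0,1) -> (1,1) -> (2,1) -> (2,2) -> (2,3) -> (2,4)
Cost: 7 + 6 + 1 + 1 + 3 + 6 + 3 = 27

27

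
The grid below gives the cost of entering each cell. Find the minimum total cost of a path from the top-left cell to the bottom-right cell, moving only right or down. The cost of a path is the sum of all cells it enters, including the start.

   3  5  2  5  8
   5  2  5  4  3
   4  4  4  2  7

Cheapest: [0,0] -> [0,1] -> [1,1] -> [2,1] -> [2,2] -> [2,3] -> [2,4]
  3 + 5 + 2 + 4 + 4 + 2 + 7 = 27
(Top row then right column would cost 33.)

27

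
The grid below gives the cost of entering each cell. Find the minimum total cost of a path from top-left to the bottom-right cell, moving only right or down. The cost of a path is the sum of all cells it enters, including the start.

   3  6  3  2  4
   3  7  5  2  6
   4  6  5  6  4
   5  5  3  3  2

Path [0,0] -> [0,1] -> [0,2] -> [0,3] -> [1,3] -> [2,3] -> [3,3] -> [3,4]: 3 + 6 + 3 + 2 + 2 + 6 + 3 + 2 = 27.

27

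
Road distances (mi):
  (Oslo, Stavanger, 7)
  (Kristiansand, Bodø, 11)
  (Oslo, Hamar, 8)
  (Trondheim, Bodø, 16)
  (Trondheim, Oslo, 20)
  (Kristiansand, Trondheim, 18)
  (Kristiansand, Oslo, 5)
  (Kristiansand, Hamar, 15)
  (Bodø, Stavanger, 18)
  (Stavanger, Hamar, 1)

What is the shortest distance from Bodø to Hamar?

19

Checking several routes:
Bodø - Kristiansand - Oslo - Stavanger - Hamar: 11 + 5 + 7 + 1 = 24
Bodø - Stavanger - Hamar: 18 + 1 = 19
Bodø - Kristiansand - Oslo - Hamar: 11 + 5 + 8 = 24
Bodø - Kristiansand - Hamar: 11 + 15 = 26
The minimum is 19 mi.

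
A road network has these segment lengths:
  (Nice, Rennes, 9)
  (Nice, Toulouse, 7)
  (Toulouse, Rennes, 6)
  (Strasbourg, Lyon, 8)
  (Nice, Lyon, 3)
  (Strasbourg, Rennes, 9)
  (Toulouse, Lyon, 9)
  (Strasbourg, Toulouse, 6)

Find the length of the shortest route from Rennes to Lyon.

A few of the Rennes→Lyon routes:
Rennes - Toulouse - Nice - Lyon: 6 + 7 + 3 = 16
Rennes - Nice - Lyon: 9 + 3 = 12
Rennes - Strasbourg - Toulouse - Lyon: 9 + 6 + 9 = 24
Rennes - Toulouse - Lyon: 6 + 9 = 15
Rennes - Toulouse - Strasbourg - Lyon: 6 + 6 + 8 = 20
Rennes - Strasbourg - Lyon: 9 + 8 = 17
Best route has total 12.

12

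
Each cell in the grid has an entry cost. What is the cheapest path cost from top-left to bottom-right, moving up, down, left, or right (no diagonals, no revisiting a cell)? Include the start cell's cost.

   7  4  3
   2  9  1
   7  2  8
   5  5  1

24

Cheapest: (0,0) -> (0,1) -> (0,2) -> (1,2) -> (2,2) -> (3,2)
  7 + 4 + 3 + 1 + 8 + 1 = 24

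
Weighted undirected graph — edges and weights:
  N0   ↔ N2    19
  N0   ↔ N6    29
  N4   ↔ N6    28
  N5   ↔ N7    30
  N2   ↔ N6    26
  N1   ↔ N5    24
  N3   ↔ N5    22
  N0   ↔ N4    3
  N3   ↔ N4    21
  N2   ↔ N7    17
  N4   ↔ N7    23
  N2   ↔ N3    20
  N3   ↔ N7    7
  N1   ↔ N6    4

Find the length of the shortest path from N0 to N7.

26

A few of the N0→N7 routes:
N0→N2→N3→N7: 19 + 20 + 7 = 46
N0→N4→N3→N7: 3 + 21 + 7 = 31
N0→N4→N3→N2→N7: 3 + 21 + 20 + 17 = 61
N0→N2→N7: 19 + 17 = 36
N0→N4→N7: 3 + 23 = 26
The minimum is 26.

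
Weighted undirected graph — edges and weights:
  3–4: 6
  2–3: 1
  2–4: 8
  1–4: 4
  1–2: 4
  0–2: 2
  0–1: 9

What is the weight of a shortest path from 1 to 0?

Paths from 1 to 0:
1-4-2-0: 4 + 8 + 2 = 14
1-2-0: 4 + 2 = 6
1-0: 9
1-4-3-2-0: 4 + 6 + 1 + 2 = 13
Best route has total 6.

6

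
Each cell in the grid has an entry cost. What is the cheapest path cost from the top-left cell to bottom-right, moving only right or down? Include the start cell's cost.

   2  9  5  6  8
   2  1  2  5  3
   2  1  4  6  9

24

Path [0,0] -> [1,0] -> [1,1] -> [1,2] -> [1,3] -> [1,4] -> [2,4]: 2 + 2 + 1 + 2 + 5 + 3 + 9 = 24.
For comparison, the top-then-right route costs 42.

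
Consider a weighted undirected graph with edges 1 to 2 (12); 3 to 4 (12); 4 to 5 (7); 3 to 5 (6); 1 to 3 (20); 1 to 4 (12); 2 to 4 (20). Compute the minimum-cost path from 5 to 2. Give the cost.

Some routes from 5 to 2:
5 → 4 → 1 → 2: 7 + 12 + 12 = 31
5 → 3 → 1 → 2: 6 + 20 + 12 = 38
5 → 4 → 2: 7 + 20 = 27
Shortest: 27.

27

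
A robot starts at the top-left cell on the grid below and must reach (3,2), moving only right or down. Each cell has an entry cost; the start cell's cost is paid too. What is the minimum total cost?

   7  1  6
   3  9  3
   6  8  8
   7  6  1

Best path: [0,0] → [0,1] → [0,2] → [1,2] → [2,2] → [3,2]
Cost: 7 + 1 + 6 + 3 + 8 + 1 = 26

26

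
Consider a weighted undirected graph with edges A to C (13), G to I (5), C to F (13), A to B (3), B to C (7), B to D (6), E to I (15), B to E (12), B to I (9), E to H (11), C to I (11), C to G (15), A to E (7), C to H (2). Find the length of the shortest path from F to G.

A few of the F→G routes:
F - C - A - B - I - G: 13 + 13 + 3 + 9 + 5 = 43
F - C - I - G: 13 + 11 + 5 = 29
F - C - B - I - G: 13 + 7 + 9 + 5 = 34
F - C - G: 13 + 15 = 28
F - C - H - E - I - G: 13 + 2 + 11 + 15 + 5 = 46
The minimum is 28.

28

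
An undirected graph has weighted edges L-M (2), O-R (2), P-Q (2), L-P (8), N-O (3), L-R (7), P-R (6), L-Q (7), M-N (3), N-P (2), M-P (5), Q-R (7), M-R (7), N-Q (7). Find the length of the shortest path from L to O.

Checking several routes:
L-Q-P-N-O: 7 + 2 + 2 + 3 = 14
L-M-N-O: 2 + 3 + 3 = 8
L-P-N-O: 8 + 2 + 3 = 13
L-M-P-N-O: 2 + 5 + 2 + 3 = 12
L-R-O: 7 + 2 = 9
L-M-R-O: 2 + 7 + 2 = 11
Shortest: 8.

8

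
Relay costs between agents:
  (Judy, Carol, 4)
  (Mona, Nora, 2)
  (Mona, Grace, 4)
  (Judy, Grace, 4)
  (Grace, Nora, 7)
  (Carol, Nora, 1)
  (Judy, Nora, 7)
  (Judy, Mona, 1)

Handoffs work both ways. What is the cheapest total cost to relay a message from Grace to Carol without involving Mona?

A few of the Grace→Carol routes:
Grace-Judy-Carol: 4 + 4 = 8
Grace-Judy-Nora-Carol: 4 + 7 + 1 = 12
Grace-Nora-Carol: 7 + 1 = 8
Shortest: 8.

8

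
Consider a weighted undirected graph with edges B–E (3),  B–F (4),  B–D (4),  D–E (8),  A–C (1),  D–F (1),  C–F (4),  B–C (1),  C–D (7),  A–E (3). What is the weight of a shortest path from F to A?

Comparing a few candidate routes:
F - B - C - A: 4 + 1 + 1 = 6
F - D - C - A: 1 + 7 + 1 = 9
F - D - B - C - A: 1 + 4 + 1 + 1 = 7
F - C - B - E - A: 4 + 1 + 3 + 3 = 11
F - B - E - A: 4 + 3 + 3 = 10
F - C - A: 4 + 1 = 5
The minimum is 5.

5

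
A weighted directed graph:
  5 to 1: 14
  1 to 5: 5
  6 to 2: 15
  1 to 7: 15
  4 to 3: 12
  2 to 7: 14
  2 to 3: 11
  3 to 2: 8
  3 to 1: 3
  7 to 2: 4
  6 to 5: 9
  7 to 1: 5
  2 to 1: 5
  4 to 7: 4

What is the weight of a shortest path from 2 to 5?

10

Candidate routes:
2-7-1-5: 14 + 5 + 5 = 24
2-3-1-5: 11 + 3 + 5 = 19
2-1-5: 5 + 5 = 10
Shortest: 10.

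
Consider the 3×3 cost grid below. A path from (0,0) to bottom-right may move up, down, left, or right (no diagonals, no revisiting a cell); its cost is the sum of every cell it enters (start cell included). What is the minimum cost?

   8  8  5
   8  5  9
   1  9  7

33

Take (0,0)→(1,0)→(2,0)→(2,1)→(2,2) for a total of 8 + 8 + 1 + 9 + 7 = 33.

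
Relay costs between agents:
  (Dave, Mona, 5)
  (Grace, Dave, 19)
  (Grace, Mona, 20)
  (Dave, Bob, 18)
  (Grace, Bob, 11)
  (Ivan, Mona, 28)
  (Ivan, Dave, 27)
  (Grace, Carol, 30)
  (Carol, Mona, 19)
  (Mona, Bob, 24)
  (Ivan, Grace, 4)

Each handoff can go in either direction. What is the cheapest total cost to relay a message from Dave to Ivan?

23

Comparing a few candidate routes:
Dave - Ivan: 27
Dave - Bob - Grace - Ivan: 18 + 11 + 4 = 33
Dave - Mona - Grace - Ivan: 5 + 20 + 4 = 29
Dave - Grace - Ivan: 19 + 4 = 23
The minimum is 23.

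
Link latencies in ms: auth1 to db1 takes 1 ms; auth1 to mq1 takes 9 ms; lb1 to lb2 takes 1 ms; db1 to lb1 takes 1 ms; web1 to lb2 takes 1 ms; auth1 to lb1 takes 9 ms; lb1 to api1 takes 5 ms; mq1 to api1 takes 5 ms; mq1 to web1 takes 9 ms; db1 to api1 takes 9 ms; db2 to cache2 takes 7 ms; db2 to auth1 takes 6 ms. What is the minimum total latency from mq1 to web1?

9

Some routes from mq1 to web1:
mq1-web1: 9
mq1-auth1-db1-api1-lb1-lb2-web1: 9 + 1 + 9 + 5 + 1 + 1 = 26
mq1-api1-db1-lb1-lb2-web1: 5 + 9 + 1 + 1 + 1 = 17
mq1-auth1-lb1-lb2-web1: 9 + 9 + 1 + 1 = 20
mq1-auth1-db1-lb1-lb2-web1: 9 + 1 + 1 + 1 + 1 = 13
mq1-api1-lb1-lb2-web1: 5 + 5 + 1 + 1 = 12
Shortest: 9 ms.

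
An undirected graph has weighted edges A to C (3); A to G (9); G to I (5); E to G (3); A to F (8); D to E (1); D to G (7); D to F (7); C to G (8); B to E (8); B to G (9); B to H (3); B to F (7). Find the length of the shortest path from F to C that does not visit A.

Paths from F to C avoiding A:
F - B - E - G - C: 7 + 8 + 3 + 8 = 26
F - D - G - C: 7 + 7 + 8 = 22
F - D - E - G - C: 7 + 1 + 3 + 8 = 19
F - B - E - D - G - C: 7 + 8 + 1 + 7 + 8 = 31
F - B - G - C: 7 + 9 + 8 = 24
F - D - E - B - G - C: 7 + 1 + 8 + 9 + 8 = 33
Best route has total 19.

19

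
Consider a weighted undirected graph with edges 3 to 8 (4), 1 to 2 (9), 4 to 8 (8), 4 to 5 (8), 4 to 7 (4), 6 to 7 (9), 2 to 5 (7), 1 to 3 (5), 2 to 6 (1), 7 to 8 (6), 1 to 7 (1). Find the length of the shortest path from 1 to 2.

9

Comparing a few candidate routes:
1 - 7 - 8 - 4 - 5 - 2: 1 + 6 + 8 + 8 + 7 = 30
1 - 7 - 6 - 2: 1 + 9 + 1 = 11
1 - 3 - 8 - 7 - 6 - 2: 5 + 4 + 6 + 9 + 1 = 25
1 - 2: 9
1 - 7 - 4 - 5 - 2: 1 + 4 + 8 + 7 = 20
The minimum is 9.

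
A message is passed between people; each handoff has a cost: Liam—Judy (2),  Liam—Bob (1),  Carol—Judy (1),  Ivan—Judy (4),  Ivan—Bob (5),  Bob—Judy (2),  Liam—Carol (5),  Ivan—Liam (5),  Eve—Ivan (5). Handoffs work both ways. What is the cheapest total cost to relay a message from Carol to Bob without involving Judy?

6

Candidate routes:
Carol→Liam→Bob: 5 + 1 = 6
Carol→Liam→Ivan→Bob: 5 + 5 + 5 = 15
Best route has total 6.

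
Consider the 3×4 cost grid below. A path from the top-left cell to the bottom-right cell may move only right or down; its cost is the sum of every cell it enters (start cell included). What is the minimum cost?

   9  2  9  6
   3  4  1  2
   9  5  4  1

19

Path (0,0)→(0,1)→(1,1)→(1,2)→(1,3)→(2,3): 9 + 2 + 4 + 1 + 2 + 1 = 19.
For comparison, the top-then-right route costs 29.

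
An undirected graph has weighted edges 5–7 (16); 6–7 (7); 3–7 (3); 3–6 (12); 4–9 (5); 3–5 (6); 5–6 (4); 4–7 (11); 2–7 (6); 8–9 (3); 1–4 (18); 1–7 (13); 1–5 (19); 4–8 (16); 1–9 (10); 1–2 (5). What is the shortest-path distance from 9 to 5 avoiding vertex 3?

27

Comparing a few candidate routes:
9 - 4 - 7 - 6 - 5: 5 + 11 + 7 + 4 = 27
9 - 1 - 5: 10 + 19 = 29
9 - 1 - 2 - 7 - 6 - 5: 10 + 5 + 6 + 7 + 4 = 32
Shortest: 27.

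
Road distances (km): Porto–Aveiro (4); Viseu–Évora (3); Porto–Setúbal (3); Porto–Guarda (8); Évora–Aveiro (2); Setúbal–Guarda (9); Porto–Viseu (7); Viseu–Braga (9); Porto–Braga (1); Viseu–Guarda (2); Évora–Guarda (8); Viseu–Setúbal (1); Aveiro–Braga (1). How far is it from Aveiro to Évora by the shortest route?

2

Checking several routes:
Aveiro -> Évora: 2
Aveiro -> Braga -> Viseu -> Évora: 1 + 9 + 3 = 13
Aveiro -> Porto -> Setúbal -> Viseu -> Évora: 4 + 3 + 1 + 3 = 11
Aveiro -> Braga -> Porto -> Viseu -> Évora: 1 + 1 + 7 + 3 = 12
Aveiro -> Braga -> Porto -> Setúbal -> Viseu -> Évora: 1 + 1 + 3 + 1 + 3 = 9
The minimum is 2 km.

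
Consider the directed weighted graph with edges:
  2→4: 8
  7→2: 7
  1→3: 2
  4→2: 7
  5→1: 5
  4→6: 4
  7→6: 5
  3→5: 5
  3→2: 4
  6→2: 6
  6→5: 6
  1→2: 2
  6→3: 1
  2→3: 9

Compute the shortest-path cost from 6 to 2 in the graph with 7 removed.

5

Routes from 6 to 2 avoiding 7:
6→3→5→1→2: 1 + 5 + 5 + 2 = 13
6→2: 6
6→5→1→3→2: 6 + 5 + 2 + 4 = 17
6→3→2: 1 + 4 = 5
6→5→1→2: 6 + 5 + 2 = 13
Best route has total 5.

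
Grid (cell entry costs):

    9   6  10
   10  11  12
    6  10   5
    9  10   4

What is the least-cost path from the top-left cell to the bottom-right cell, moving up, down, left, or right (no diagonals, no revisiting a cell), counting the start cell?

44

Best path: (0,0) (1,0) (2,0) (2,1) (2,2) (3,2)
Cost: 9 + 10 + 6 + 10 + 5 + 4 = 44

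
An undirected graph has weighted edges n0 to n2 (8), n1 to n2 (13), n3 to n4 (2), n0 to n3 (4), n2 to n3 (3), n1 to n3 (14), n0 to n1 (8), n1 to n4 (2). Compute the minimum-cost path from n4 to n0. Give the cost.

6

Comparing a few candidate routes:
n4-n1-n2-n0: 2 + 13 + 8 = 23
n4-n3-n2-n0: 2 + 3 + 8 = 13
n4-n1-n2-n3-n0: 2 + 13 + 3 + 4 = 22
n4-n1-n3-n0: 2 + 14 + 4 = 20
n4-n1-n0: 2 + 8 = 10
n4-n3-n0: 2 + 4 = 6
Best route has total 6.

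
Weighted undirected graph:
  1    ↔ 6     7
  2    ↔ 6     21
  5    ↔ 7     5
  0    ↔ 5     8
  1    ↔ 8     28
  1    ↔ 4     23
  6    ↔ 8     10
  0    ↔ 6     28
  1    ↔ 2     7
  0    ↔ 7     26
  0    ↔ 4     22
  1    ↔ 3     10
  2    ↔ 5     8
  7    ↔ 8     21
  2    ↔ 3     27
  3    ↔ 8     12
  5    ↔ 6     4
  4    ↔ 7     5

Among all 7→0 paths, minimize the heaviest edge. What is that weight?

8

Comparing a few candidate routes:
7-8-6-5-0: max(21, 10, 4, 8) = 21
7-5-0: max(5, 8) = 8
7-8-6-2-5-0: max(21, 10, 21, 8, 8) = 21
7-8-6-1-2-5-0: max(21, 10, 7, 7, 8, 8) = 21
Best route has worst link 8.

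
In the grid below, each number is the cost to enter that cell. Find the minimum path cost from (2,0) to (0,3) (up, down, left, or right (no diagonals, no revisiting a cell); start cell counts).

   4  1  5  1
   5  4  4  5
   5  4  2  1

Best path: [2,0] → [2,1] → [2,2] → [2,3] → [1,3] → [0,3]
Cost: 5 + 4 + 2 + 1 + 5 + 1 = 18

18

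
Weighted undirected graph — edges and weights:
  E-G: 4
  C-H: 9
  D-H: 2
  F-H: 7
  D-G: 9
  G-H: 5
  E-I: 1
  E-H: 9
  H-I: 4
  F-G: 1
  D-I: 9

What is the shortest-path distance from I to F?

Comparing a few candidate routes:
I→H→D→G→F: 4 + 2 + 9 + 1 = 16
I→H→F: 4 + 7 = 11
I→H→G→F: 4 + 5 + 1 = 10
I→E→H→G→F: 1 + 9 + 5 + 1 = 16
I→E→G→F: 1 + 4 + 1 = 6
The minimum is 6.

6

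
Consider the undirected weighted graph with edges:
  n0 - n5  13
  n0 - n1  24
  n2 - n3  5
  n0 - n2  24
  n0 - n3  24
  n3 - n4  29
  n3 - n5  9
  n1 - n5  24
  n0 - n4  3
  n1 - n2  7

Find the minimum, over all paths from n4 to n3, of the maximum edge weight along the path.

13

Comparing a few candidate routes:
n4 -> n0 -> n2 -> n3: max(3, 24, 5) = 24
n4 -> n0 -> n2 -> n1 -> n5 -> n3: max(3, 24, 7, 24, 9) = 24
n4 -> n0 -> n5 -> n3: max(3, 13, 9) = 13
n4 -> n0 -> n3: max(3, 24) = 24
Smallest bottleneck: 13.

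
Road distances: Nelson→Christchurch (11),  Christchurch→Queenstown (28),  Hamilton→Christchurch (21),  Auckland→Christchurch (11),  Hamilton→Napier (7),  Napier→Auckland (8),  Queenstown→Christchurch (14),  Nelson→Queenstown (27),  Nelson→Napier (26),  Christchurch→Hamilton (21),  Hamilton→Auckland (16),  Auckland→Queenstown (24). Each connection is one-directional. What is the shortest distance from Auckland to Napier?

39

Candidate routes:
Auckland→Christchurch→Hamilton→Napier: 11 + 21 + 7 = 39
Auckland→Queenstown→Christchurch→Hamilton→Napier: 24 + 14 + 21 + 7 = 66
The minimum is 39.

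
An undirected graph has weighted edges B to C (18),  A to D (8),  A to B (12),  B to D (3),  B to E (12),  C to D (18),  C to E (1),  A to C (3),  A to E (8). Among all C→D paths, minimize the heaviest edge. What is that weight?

Comparing a few candidate routes:
C -> E -> A -> D: max(1, 8, 8) = 8
C -> E -> A -> B -> D: max(1, 8, 12, 3) = 12
C -> A -> D: max(3, 8) = 8
The minimum achievable maximum is 8.

8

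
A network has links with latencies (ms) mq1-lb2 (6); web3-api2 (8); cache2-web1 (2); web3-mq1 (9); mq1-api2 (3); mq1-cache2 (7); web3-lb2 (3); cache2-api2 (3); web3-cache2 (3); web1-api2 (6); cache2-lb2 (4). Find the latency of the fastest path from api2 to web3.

A few of the api2→web3 routes:
api2 -> web3: 8
api2 -> cache2 -> web3: 3 + 3 = 6
api2 -> cache2 -> lb2 -> web3: 3 + 4 + 3 = 10
api2 -> web1 -> cache2 -> web3: 6 + 2 + 3 = 11
Best route has total 6 ms.

6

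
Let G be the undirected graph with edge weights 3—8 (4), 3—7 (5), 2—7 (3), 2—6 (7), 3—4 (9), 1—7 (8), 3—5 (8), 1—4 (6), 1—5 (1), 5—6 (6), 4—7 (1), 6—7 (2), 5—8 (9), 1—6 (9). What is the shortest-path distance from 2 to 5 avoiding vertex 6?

11

Some routes from 2 to 5 avoiding 6:
2-7-3-8-5: 3 + 5 + 4 + 9 = 21
2-7-1-5: 3 + 8 + 1 = 12
2-7-3-4-1-5: 3 + 5 + 9 + 6 + 1 = 24
2-7-3-5: 3 + 5 + 8 = 16
2-7-4-3-5: 3 + 1 + 9 + 8 = 21
2-7-4-1-5: 3 + 1 + 6 + 1 = 11
Shortest: 11.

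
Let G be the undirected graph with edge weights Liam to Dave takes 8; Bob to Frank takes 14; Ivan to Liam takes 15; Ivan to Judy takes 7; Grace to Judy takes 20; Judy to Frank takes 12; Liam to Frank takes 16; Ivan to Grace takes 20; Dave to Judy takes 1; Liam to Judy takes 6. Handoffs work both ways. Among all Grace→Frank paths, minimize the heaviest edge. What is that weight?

20

A few of the Grace→Frank routes:
Grace-Ivan-Liam-Judy-Frank: max(20, 15, 6, 12) = 20
Grace-Ivan-Judy-Dave-Liam-Frank: max(20, 7, 1, 8, 16) = 20
Grace-Ivan-Judy-Liam-Frank: max(20, 7, 6, 16) = 20
Grace-Ivan-Liam-Frank: max(20, 15, 16) = 20
Grace-Ivan-Judy-Frank: max(20, 7, 12) = 20
Grace-Ivan-Liam-Dave-Judy-Frank: max(20, 15, 8, 1, 12) = 20
The minimum achievable maximum is 20.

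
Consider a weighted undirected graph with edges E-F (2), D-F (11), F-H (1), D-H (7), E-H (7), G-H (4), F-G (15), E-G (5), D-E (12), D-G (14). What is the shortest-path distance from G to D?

11

Some routes from G to D:
G→E→F→H→D: 5 + 2 + 1 + 7 = 15
G→D: 14
G→H→D: 4 + 7 = 11
Shortest: 11.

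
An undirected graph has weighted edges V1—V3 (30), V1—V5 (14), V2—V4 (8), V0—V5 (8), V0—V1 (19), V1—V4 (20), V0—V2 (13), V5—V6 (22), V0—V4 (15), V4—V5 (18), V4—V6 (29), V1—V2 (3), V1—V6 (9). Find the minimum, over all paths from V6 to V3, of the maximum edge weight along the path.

30

Some routes from V6 to V3:
V6 → V5 → V4 → V0 → V1 → V3: max(22, 18, 15, 19, 30) = 30
V6 → V5 → V4 → V1 → V3: max(22, 18, 20, 30) = 30
V6 → V5 → V4 → V2 → V1 → V3: max(22, 18, 8, 3, 30) = 30
V6 → V5 → V4 → V0 → V2 → V1 → V3: max(22, 18, 15, 13, 3, 30) = 30
V6 → V1 → V3: max(9, 30) = 30
Best route has worst link 30.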